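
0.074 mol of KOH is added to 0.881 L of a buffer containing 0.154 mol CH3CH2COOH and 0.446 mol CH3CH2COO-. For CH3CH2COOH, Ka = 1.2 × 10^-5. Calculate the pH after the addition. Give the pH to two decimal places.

pH = 5.73

After neutralization: n(CH3CH2COOH) = 0.08 mol, n(CH3CH2COO-) = 0.52 mol.
pKa = −log(1.2 × 10^-5) = 4.921
pH = pKa + log([A⁻]/[HA]) = 4.921 + log(0.52/0.08) = 4.921 +0.813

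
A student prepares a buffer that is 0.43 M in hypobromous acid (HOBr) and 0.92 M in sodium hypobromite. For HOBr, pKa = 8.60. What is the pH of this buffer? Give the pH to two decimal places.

Using pH = pKa + log([base]/[acid]) with [base]/[acid] = 0.92/0.43:
pH = 8.60 + (+0.330) = 8.93

pH = 8.93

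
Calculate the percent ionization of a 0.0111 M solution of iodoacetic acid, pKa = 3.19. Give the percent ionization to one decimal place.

21.4%

ICH2COOH ⇌ ICH2COO- + H+; let x = [H+] at equilibrium.
Ka = 10^(−3.19) = 6.46 × 10^-4
Ka = x²/(C₀ − x); solving the quadratic gives x = 2.37 × 10^-3 M.
Fraction ionized = 2.37 × 10^-3 / 0.0111 = 0.2135 → 21.4%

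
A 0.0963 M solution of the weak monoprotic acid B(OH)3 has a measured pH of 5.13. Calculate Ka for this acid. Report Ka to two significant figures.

Ka = 5.7 × 10^-10

[H+] = 10^(-5.13) = 7.41 × 10^-6 M
At equilibrium [HA] = 0.0963 − 7.41 × 10^-6 = 9.63 × 10^-2 M
Ka = [H+][A-]/[HA] = (7.41 × 10^-6)² / 9.63 × 10^-2 = 5.7 × 10^-10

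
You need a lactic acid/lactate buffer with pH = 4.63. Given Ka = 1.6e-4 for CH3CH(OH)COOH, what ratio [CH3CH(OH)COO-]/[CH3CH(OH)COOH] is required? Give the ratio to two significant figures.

ratio = 6.8

pKa = -log(1.6 × 10^-4) = 3.796
pH = pKa + log(r) ⇒ log(r) = 4.63 − 3.796 = +0.834
r = [CH3CH(OH)COO-]/[CH3CH(OH)COOH] = 10^(+0.834) = 6.82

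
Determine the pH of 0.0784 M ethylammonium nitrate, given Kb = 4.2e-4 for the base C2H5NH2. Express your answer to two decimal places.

C2H5NH3+ is the conjugate acid of the weak base C2H5NH2.
Ka = Kw/Kb = 1.0×10^-14 / 4.2 × 10^-4 = 2.38 × 10^-11
From the ICE table, Ka = [H+]²/(0.0784 − [H+]) = 2.38 × 10^-11.
Neglecting [H+] in the denominator: [H+] = √(2.38 × 10^-11 × 0.0784) = 1.37 × 10^-6 M
pH = −log(1.37 × 10^-6) = 5.86

pH = 5.86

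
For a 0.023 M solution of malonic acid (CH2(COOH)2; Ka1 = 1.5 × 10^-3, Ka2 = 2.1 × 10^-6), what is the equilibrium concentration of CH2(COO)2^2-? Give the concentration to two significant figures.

2.1 × 10^-6 M

First ionization gives [H+] ≈ [CH2(COOH)COO-] = 5.17 × 10^-3 M.
Second step: Ka2 = [H+][CH2(COO)2^2-]/[CH2(COOH)COO-] ≈ [CH2(COO)2^2-] (since [H+] ≈ [CH2(COOH)COO-]).
So [CH2(COO)2^2-] ≈ Ka2.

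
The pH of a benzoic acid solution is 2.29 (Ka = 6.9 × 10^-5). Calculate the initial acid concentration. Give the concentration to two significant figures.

[H+] = 10^(-2.29) = 5.13 × 10^-3 M = x
Ka = x²/(C₀ − x) ⇒ C₀ = x + x²/Ka
C₀ = 5.13 × 10^-3 + (5.13 × 10^-3)²/(6.9 × 10^-5) = 3.87 × 10^-1 M

C₀ = 3.9 × 10^-1 M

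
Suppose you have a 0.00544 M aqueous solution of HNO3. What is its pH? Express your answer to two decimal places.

pH = 2.26

HNO3 is a strong acid and dissociates completely, so [H+] = 0.00544 M.
pH = -log(0.00544) = 2.26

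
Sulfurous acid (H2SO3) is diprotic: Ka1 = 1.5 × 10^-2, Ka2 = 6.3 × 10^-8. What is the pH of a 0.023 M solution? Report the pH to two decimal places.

pH = 1.90

Since Ka1 ≫ Ka2, the first ionization dominates [H+].
Ka1 = x²/(0.023 − x) = 1.5 × 10^-2
Solving the quadratic: x = (−Ka1 + √(Ka1² + 4·Ka1·C₀))/2 = 1.25 × 10^-2 M
pH = −log(1.25 × 10^-2) = 1.90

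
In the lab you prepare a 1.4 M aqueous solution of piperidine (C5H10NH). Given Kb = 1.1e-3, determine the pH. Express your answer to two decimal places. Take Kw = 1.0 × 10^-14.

C5H10NH + H2O ⇌ C5H10NH2+ + OH-
Kb = [OH-]²/(1.4 − [OH-]) = 1.1 × 10^-3
Since Kb ≪ C₀, [OH-] ≈ √(Kb·C₀) = 3.92 × 10^-2 M.
Check: 2.8% ionized — well under 5%, approximation valid.
pOH = 1.41, so pH = 14.00 − pOH = 12.59

pH = 12.59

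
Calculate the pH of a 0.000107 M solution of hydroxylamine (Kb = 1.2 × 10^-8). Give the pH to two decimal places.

NH2OH + H2O ⇌ NH3OH+ + OH-
Kb = [OH-]²/(0.000107 − [OH-]) = 1.2 × 10^-8
Neglecting [OH-] in the denominator: [OH-] = √(1.2 × 10^-8 × 0.000107) = 1.13 × 10^-6 M
pOH = −log(1.13 × 10^-6) = 5.95; pH = 14.00 − 5.95 = 8.05

pH = 8.05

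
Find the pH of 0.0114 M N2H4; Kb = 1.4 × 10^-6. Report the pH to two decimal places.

pH = 10.10

N2H4 + H2O ⇌ N2H5+ + OH-
Kb = [OH-]²/(0.0114 − [OH-]) = 1.4 × 10^-6
Assume [OH-] ≪ 0.0114: [OH-] ≈ √(1.4 × 10^-6 × 0.0114) = 1.26 × 10^-4 M
pOH = 3.90, so pH = 14.00 − pOH = 10.10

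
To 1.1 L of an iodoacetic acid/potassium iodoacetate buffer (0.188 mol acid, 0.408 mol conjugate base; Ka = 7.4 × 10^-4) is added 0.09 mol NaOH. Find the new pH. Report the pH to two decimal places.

pH = 3.84

OH- converts ICH2COOH to ICH2COO-: ICH2COOH → 0.098 mol, ICH2COO- → 0.498 mol.
pKa = −log(7.4 × 10^-4) = 3.131
Henderson–Hasselbalch with mole ratio 0.498/0.098: pH = 3.131 + (+0.706)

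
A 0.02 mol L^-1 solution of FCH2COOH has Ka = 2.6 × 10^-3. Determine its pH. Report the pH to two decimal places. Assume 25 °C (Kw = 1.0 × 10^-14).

pH = 2.22

FCH2COOH ⇌ FCH2COO- + H+
From the ICE table, Ka = x²/(0.02 − x) = 2.6 × 10^-3.
x is not negligible relative to C₀; solve x² + 0.0026·x − 5.2e-05 = 0.
x = [−0.0026 + √(0.0026² + 0.000208)]/2 = 6.03 × 10^-3 M
pH = −log(6.03 × 10^-3) = 2.22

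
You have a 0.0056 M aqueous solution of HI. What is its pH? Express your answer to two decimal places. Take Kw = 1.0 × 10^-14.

HI is a strong acid and dissociates completely, so [H+] = 0.0056 M.
pH = -log(0.0056) = 2.25

pH = 2.25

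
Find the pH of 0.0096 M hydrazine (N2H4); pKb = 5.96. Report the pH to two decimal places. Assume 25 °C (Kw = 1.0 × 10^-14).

pH = 10.01

N2H4 + H2O ⇌ N2H5+ + OH-
Kb = 10^(−5.96) = 1.10 × 10^-6
From the ICE table, Kb = x²/(0.0096 − x) = 1.10 × 10^-6.
Neglecting x in the denominator: x = √(1.10 × 10^-6 × 0.0096) = 1.03 × 10^-4 M
(x/C₀ = 1.1% < 5%, so the approximation holds.)
pOH = 3.99, so pH = 14.00 − pOH = 10.01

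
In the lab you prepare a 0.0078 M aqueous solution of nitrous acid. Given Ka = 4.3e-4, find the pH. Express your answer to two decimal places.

pH = 2.79

HNO2 ⇌ NO2- + H+
From the ICE table, Ka = [H+]²/(0.0078 − [H+]) = 4.3 × 10^-4.
[H+] is not negligible relative to C₀; solve [H+]² + 0.00043·[H+] − 3.35e-06 = 0.
[H+] = (−Ka + √(Ka² + 4·Ka·C₀))/2 = 1.63 × 10^-3 M
pH = −log(1.63 × 10^-3) = 2.79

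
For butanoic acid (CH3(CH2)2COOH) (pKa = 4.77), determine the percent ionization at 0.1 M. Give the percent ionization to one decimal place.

1.3%

CH3(CH2)2COOH ⇌ CH3(CH2)2COO- + H+; let x = [H+] at equilibrium.
Ka = 10^(−4.77) = 1.70 × 10^-5
x ≈ √(Ka·C₀) = √(1.70 × 10^-5 × 0.1) = 1.30 × 10^-3 M
Fraction ionized = 1.30 × 10^-3 / 0.1 = 0.0130 → 1.3%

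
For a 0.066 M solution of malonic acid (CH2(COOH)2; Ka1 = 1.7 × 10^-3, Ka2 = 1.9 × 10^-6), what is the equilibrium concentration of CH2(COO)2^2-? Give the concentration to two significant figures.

1.9 × 10^-6 M

First ionization gives [H+] ≈ [CH2(COOH)COO-] = 9.78 × 10^-3 M.
Second step: Ka2 = [H+][CH2(COO)2^2-]/[CH2(COOH)COO-] ≈ [CH2(COO)2^2-] (since [H+] ≈ [CH2(COOH)COO-]).
So [CH2(COO)2^2-] ≈ Ka2.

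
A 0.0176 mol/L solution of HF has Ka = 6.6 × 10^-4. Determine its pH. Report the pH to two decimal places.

HF ⇌ F- + H+
From the ICE table, Ka = [H+]²/(0.0176 − [H+]) = 6.6 × 10^-4.
Here C₀/Ka ≈ 26.7, so the small-[H+] approximation fails. Use the quadratic:
[H+] = (−Ka + √(Ka² + 4·Ka·C₀))/2 = 3.09 × 10^-3 M
pH = −log[H+] = −log(3.09 × 10^-3) = 2.51

pH = 2.51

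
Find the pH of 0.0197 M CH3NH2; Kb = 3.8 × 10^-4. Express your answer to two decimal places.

pH = 11.41

CH3NH2 + H2O ⇌ CH3NH3+ + OH-
Kb = x²/(0.0197 − x) = 3.8 × 10^-4
The 5% rule fails; solving x² + Kb·x − Kb·C₀ = 0 exactly:
x = [−0.00038 + √(0.00038² + 2.99e-05)]/2 = 2.55 × 10^-3 M
pOH = 2.59, so pH = 14.00 − pOH = 11.41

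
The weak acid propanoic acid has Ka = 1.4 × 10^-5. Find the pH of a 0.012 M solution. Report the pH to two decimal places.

CH3CH2COOH ⇌ CH3CH2COO- + H+
Ka = [H+]²/(0.012 − [H+]) = 1.4 × 10^-5
Neglecting [H+] in the denominator: [H+] = √(1.4 × 10^-5 × 0.012) = 4.10 × 10^-4 M
pH = −log[H+] = −log(4.10 × 10^-4) = 3.39

pH = 3.39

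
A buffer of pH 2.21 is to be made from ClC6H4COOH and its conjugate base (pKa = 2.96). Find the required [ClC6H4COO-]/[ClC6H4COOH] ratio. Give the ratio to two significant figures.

ratio = 0.18

pH = pKa + log(r) ⇒ log(r) = 2.21 − 2.96 = -0.75
r = [ClC6H4COO-]/[ClC6H4COOH] = 10^(-0.75) = 0.178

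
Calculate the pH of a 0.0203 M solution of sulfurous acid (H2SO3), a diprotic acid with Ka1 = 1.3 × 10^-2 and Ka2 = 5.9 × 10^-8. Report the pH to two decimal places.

Since Ka1 ≫ Ka2, the first ionization dominates [H+].
Ka1 = x²/(0.0203 − x) = 1.3 × 10^-2
Solving the quadratic: x = (−Ka1 + √(Ka1² + 4·Ka1·C₀))/2 = 1.10 × 10^-2 M
pH = −log(1.10 × 10^-2) = 1.96

pH = 1.96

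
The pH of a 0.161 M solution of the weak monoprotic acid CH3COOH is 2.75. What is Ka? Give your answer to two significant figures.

[H+] = 10^(-2.75) = 1.78 × 10^-3 M
At equilibrium [HA] = 0.161 − 1.78 × 10^-3 = 1.59 × 10^-1 M
Ka = [H+][A-]/[HA] = (1.78 × 10^-3)² / 1.59 × 10^-1 = 2.0 × 10^-5

Ka = 2.0 × 10^-5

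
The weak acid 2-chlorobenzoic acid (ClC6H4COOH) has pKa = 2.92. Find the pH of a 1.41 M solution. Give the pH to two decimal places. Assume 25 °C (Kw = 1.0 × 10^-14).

ClC6H4COOH ⇌ ClC6H4COO- + H+
Ka = 10^(−2.92) = 1.20 × 10^-3
Ka = x²/(1.41 − x) = 1.20 × 10^-3
Assume x ≪ 1.41: x ≈ √(1.20 × 10^-3 × 1.41) = 4.11 × 10^-2 M
pH = −log(4.11 × 10^-2) = 1.39

pH = 1.39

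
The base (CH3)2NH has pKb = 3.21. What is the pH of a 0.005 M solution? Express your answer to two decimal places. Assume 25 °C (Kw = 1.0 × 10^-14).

pH = 11.17

(CH3)2NH + H2O ⇌ (CH3)2NH2+ + OH-
Kb = 10^(−3.21) = 6.17 × 10^-4
From the ICE table, Kb = x²/(0.005 − x) = 6.17 × 10^-4.
Here C₀/Kb ≈ 8.1, so the small-x approximation fails. Use the quadratic:
x = [−0.000617 + √(0.000617² + 1.23e-05)]/2 = 1.47 × 10^-3 M
pOH = 2.83, so pH = 14.00 − pOH = 11.17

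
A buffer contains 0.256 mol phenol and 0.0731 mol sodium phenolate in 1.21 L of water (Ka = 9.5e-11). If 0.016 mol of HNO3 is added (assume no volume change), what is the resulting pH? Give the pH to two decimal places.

Added H+ converts C6H5O- to C6H5OH: C6H5OH → 0.272 mol, C6H5O- → 0.0571 mol.
pKa = −log(9.5 × 10^-11) = 10.022
pH = pKa + log([A⁻]/[HA]) = 10.022 + log(0.0571/0.272) = 10.022 -0.678

pH = 9.34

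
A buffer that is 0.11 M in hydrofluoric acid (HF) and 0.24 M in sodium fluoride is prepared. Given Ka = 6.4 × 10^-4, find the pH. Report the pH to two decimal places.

pKa = −log(6.4 × 10^-4) = 3.194
pH = pKa + log([A⁻]/[HA]) = 3.194 + log(0.24/0.11)
pH = 3.194 + (+0.339) = 3.53

pH = 3.53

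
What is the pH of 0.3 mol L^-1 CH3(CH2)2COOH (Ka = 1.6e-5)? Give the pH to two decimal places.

CH3(CH2)2COOH ⇌ CH3(CH2)2COO- + H+
From the ICE table, Ka = x²/(0.3 − x) = 1.6 × 10^-5.
Neglecting x in the denominator: x = √(1.6 × 10^-5 × 0.3) = 2.19 × 10^-3 M
pH = −log[H+] = −log(2.19 × 10^-3) = 2.66

pH = 2.66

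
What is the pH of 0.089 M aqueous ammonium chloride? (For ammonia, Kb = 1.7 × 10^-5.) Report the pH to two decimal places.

pH = 5.14

NH4+ is the conjugate acid of the weak base NH3.
Ka = Kw/Kb = 1.0×10^-14 / 1.7 × 10^-5 = 5.88 × 10^-10
Ka = [H+]²/(0.089 − [H+]) = 5.88 × 10^-10
Neglecting [H+] in the denominator: [H+] = √(5.88 × 10^-10 × 0.089) = 7.23 × 10^-6 M
Check: 0.0081% ionized — well under 5%, approximation valid.
pH = −log(7.23 × 10^-6) = 5.14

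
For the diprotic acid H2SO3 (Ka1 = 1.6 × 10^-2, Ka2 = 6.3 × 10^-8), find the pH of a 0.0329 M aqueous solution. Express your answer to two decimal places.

Since Ka1 ≫ Ka2, the first ionization dominates [H+].
Ka1 = x²/(0.0329 − x) = 1.6 × 10^-2
Solving the quadratic: x = (−Ka1 + √(Ka1² + 4·Ka1·C₀))/2 = 1.63 × 10^-2 M
pH = −log(1.63 × 10^-2) = 1.79

pH = 1.79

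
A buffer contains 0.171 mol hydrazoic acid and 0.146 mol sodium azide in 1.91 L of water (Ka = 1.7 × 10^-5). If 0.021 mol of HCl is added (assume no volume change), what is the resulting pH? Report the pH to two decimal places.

pH = 4.58

Added H+ converts N3- to HN3: HN3 → 0.192 mol, N3- → 0.125 mol.
pKa = −log(1.7 × 10^-5) = 4.770
Henderson–Hasselbalch with mole ratio 0.125/0.192: pH = 4.770 + (-0.186)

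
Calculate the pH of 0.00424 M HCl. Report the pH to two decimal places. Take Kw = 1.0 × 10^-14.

pH = 2.37

HCl is a strong acid and dissociates completely, so [H+] = 0.00424 M.
pH = -log(0.00424) = 2.37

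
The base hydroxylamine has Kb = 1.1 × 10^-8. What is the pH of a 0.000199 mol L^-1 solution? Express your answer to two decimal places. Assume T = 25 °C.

NH2OH + H2O ⇌ NH3OH+ + OH-
Kb = x²/(0.000199 − x) = 1.1 × 10^-8
Neglecting x in the denominator: x = √(1.1 × 10^-8 × 0.000199) = 1.48 × 10^-6 M
pOH = 5.83, so pH = 14.00 − pOH = 8.17

pH = 8.17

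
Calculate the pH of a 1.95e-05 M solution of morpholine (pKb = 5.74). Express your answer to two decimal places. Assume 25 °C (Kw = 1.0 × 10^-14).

pH = 8.71

C4H8ONH + H2O ⇌ C4H8ONH2+ + OH-
Kb = 10^(−5.74) = 1.82 × 10^-6
Kb = x²/(1.95e-05 − x) = 1.82 × 10^-6
Here C₀/Kb ≈ 10.7, so the small-x approximation fails. Use the quadratic:
x = [−1.82e-06 + √(1.82e-06² + 1.42e-10)]/2 = 5.12 × 10^-6 M
pOH = 5.29, so pH = 14.00 − pOH = 8.71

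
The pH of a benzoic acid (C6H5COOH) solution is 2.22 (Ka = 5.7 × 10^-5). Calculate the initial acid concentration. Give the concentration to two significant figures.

[H+] = 10^(-2.22) = 6.03 × 10^-3 M = x
Ka = x²/(C₀ − x) ⇒ C₀ = x + x²/Ka
C₀ = 6.03 × 10^-3 + (6.03 × 10^-3)²/(5.7 × 10^-5) = 6.44 × 10^-1 M

C₀ = 6.4 × 10^-1 M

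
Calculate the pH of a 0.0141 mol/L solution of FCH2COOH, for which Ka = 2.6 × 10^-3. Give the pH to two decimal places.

pH = 2.31

FCH2COOH ⇌ FCH2COO- + H+
Ka = [H+]²/(0.0141 − [H+]) = 2.6 × 10^-3
Here C₀/Ka ≈ 5.42, so the small-[H+] approximation fails. Use the quadratic:
[H+] = (−Ka + √(Ka² + 4·Ka·C₀))/2 = 4.89 × 10^-3 M
pH = −log(4.89 × 10^-3) = 2.31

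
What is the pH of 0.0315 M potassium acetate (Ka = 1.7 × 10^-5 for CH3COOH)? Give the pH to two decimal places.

pH = 8.63

CH3COO- is the conjugate base of the weak acid CH3COOH.
Kb = Kw/Ka = 1.0×10^-14 / 1.7 × 10^-5 = 5.88 × 10^-10
Let x = [OH-] at equilibrium. Kb = x²/(0.0315 − x).
Assume x ≪ 0.0315: x ≈ √(5.88 × 10^-10 × 0.0315) = 4.30 × 10^-6 M
(x/C₀ = 0.014% < 5%, so the approximation holds.)
pOH = 5.37, so pH = 14.00 − pOH = 8.63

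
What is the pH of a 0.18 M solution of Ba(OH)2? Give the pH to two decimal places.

Ba(OH)2 is a strong base (each formula unit releases 2 OH-); [OH-] = 0.36 M.
pOH = -log(0.36) = 0.44
pH = 14.00 - 0.44 = 13.56

pH = 13.56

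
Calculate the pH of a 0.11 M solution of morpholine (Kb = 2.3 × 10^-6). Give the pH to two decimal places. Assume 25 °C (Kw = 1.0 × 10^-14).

C4H8ONH + H2O ⇌ C4H8ONH2+ + OH-
Kb = [OH-]²/(0.11 − [OH-]) = 2.3 × 10^-6
Neglecting [OH-] in the denominator: [OH-] = √(2.3 × 10^-6 × 0.11) = 5.03 × 10^-4 M
Check: 0.46% ionized — well under 5%, approximation valid.
pOH = −log(5.03 × 10^-4) = 3.30; pH = 14.00 − 3.30 = 10.70

pH = 10.70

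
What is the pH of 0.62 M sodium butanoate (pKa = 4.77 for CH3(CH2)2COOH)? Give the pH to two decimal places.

pH = 9.28

CH3(CH2)2COO- is the conjugate base of the weak acid CH3(CH2)2COOH.
Ka = 10^(−4.77) = 1.70 × 10^-5
Kb = Kw/Ka = 1.0×10^-14 / 1.70 × 10^-5 = 5.88 × 10^-10
From the ICE table, Kb = x²/(0.62 − x) = 5.88 × 10^-10.
Assume x ≪ 0.62: x ≈ √(5.88 × 10^-10 × 0.62) = 1.91 × 10^-5 M
(x/C₀ = 0.0031% < 5%, so the approximation holds.)
pOH = −log(1.91 × 10^-5) = 4.72; pH = 14.00 − 4.72 = 9.28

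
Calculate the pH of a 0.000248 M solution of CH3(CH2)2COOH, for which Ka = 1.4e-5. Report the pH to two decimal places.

pH = 4.28

CH3(CH2)2COOH ⇌ CH3(CH2)2COO- + H+
From the ICE table, Ka = [H+]²/(0.000248 − [H+]) = 1.4 × 10^-5.
The 5% rule fails; solving [H+]² + Ka·[H+] − Ka·C₀ = 0 exactly:
[H+] = (−Ka + √(Ka² + 4·Ka·C₀))/2 = 5.23 × 10^-5 M
pH = −log[H+] = −log(5.23 × 10^-5) = 4.28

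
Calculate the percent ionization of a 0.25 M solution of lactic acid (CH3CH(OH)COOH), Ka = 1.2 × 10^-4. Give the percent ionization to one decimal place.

CH3CH(OH)COOH ⇌ CH3CH(OH)COO- + H+; let x = [H+] at equilibrium.
x ≈ √(Ka·C₀) = √(1.2 × 10^-4 × 0.25) = 5.48 × 10^-3 M
Fraction ionized = 5.48 × 10^-3 / 0.25 = 0.0219 → 2.2%

2.2%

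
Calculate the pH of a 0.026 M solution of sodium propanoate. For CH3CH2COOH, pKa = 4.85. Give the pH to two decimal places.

CH3CH2COO- is the conjugate base of the weak acid CH3CH2COOH.
Ka = 10^(−4.85) = 1.41 × 10^-5
Kb = Kw/Ka = 1.0×10^-14 / 1.41 × 10^-5 = 7.09 × 10^-10
From the ICE table, Kb = [OH-]²/(0.026 − [OH-]) = 7.09 × 10^-10.
Assume [OH-] ≪ 0.026: [OH-] ≈ √(7.09 × 10^-10 × 0.026) = 4.29 × 10^-6 M
Check: 0.017% ionized — well under 5%, approximation valid.
pOH = 5.37, so pH = 14.00 − pOH = 8.63

pH = 8.63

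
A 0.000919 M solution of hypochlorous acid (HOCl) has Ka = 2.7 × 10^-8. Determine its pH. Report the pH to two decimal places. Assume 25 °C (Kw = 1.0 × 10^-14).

pH = 5.30

HOCl ⇌ OCl- + H+
Ka = [H+]²/(0.000919 − [H+]) = 2.7 × 10^-8
Neglecting [H+] in the denominator: [H+] = √(2.7 × 10^-8 × 0.000919) = 4.98 × 10^-6 M
([H+]/C₀ = 0.54% < 5%, so the approximation holds.)
pH = −log(4.98 × 10^-6) = 5.30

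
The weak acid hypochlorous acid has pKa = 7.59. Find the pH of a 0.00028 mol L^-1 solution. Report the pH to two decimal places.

HOCl ⇌ OCl- + H+
Ka = 10^(−7.59) = 2.57 × 10^-8
Ka = [H+]²/(0.00028 − [H+]) = 2.57 × 10^-8
Neglecting [H+] in the denominator: [H+] = √(2.57 × 10^-8 × 0.00028) = 2.68 × 10^-6 M
Check: 0.96% ionized — well under 5%, approximation valid.
pH = −log[H+] = −log(2.68 × 10^-6) = 5.57

pH = 5.57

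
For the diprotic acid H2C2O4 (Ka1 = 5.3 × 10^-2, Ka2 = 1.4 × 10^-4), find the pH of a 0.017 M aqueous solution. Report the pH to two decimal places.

Ka1 ≫ Ka2, so treat the first dissociation as the only significant source of H+.
Ka1 = x²/(0.017 − x) = 5.3 × 10^-2
Solving the quadratic: x = (−Ka1 + √(Ka1² + 4·Ka1·C₀))/2 = 1.35 × 10^-2 M
pH = −log(1.35 × 10^-2) = 1.87

pH = 1.87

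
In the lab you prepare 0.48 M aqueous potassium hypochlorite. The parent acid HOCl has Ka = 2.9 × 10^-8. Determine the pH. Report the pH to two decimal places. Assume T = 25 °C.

pH = 10.61

OCl- is the conjugate base of the weak acid HOCl.
Kb = Kw/Ka = 1.0×10^-14 / 2.9 × 10^-8 = 3.45 × 10^-7
Kb = [OH-]²/(0.48 − [OH-]) = 3.45 × 10^-7
Since Kb ≪ C₀, [OH-] ≈ √(Kb·C₀) = 4.07 × 10^-4 M.
Check: 0.085% ionized — well under 5%, approximation valid.
pOH = 3.39, so pH = 14.00 − pOH = 10.61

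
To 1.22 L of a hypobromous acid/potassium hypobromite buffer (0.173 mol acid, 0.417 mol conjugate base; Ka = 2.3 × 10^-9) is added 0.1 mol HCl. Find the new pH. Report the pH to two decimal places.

pH = 8.70

Added H+ converts OBr- to HOBr: HOBr → 0.273 mol, OBr- → 0.317 mol.
pKa = −log(2.3 × 10^-9) = 8.638
pH = pKa + log(n_OBr-/n_HOBr) = 8.638 + log(0.317/0.273) = 8.638 + (+0.065)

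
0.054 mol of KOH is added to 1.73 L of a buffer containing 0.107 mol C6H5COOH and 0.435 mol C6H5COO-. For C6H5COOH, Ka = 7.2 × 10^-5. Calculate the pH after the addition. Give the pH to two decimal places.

After neutralization: n(C6H5COOH) = 0.053 mol, n(C6H5COO-) = 0.489 mol.
pKa = −log(7.2 × 10^-5) = 4.143
pH = pKa + log(n_C6H5COO-/n_C6H5COOH) = 4.143 + log(0.489/0.053) = 4.143 + (+0.965)

pH = 5.11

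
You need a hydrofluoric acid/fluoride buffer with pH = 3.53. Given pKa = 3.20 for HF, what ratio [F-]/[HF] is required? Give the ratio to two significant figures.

pH = pKa + log(r) ⇒ log(r) = 3.53 − 3.20 = +0.33
r = [F-]/[HF] = 10^(+0.33) = 2.14

ratio = 2.1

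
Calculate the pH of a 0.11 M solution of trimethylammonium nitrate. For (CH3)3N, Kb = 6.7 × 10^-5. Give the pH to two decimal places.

pH = 5.39

(CH3)3NH+ is the conjugate acid of the weak base (CH3)3N.
Ka = Kw/Kb = 1.0×10^-14 / 6.7 × 10^-5 = 1.49 × 10^-10
Ka = x²/(0.11 − x) = 1.49 × 10^-10
Assume x ≪ 0.11: x ≈ √(1.49 × 10^-10 × 0.11) = 4.05 × 10^-6 M
Check: 0.0037% ionized — well under 5%, approximation valid.
pH = −log[H+] = −log(4.05 × 10^-6) = 5.39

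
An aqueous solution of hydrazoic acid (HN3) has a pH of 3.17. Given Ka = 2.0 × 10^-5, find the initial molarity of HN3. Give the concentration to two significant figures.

[H+] = 10^(-3.17) = 6.76 × 10^-4 M = x
Ka = x²/(C₀ − x) ⇒ C₀ = x + x²/Ka
C₀ = 6.76 × 10^-4 + (6.76 × 10^-4)²/(2.0 × 10^-5) = 2.35 × 10^-2 M

C₀ = 2.4 × 10^-2 M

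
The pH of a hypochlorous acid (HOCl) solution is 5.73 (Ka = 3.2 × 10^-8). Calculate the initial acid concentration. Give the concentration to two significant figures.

C₀ = 1.1 × 10^-4 M

[H+] = 10^(-5.73) = 1.86 × 10^-6 M = x
Ka = x²/(C₀ − x) ⇒ C₀ = x + x²/Ka
C₀ = 1.86 × 10^-6 + (1.86 × 10^-6)²/(3.2 × 10^-8) = 1.10 × 10^-4 M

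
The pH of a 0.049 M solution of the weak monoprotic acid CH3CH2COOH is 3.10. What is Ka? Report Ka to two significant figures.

[H+] = 10^(-3.10) = 7.94 × 10^-4 M
At equilibrium [HA] = 0.049 − 7.94 × 10^-4 = 4.82 × 10^-2 M
Ka = [H+][A-]/[HA] = (7.94 × 10^-4)² / 4.82 × 10^-2 = 1.3 × 10^-5

Ka = 1.3 × 10^-5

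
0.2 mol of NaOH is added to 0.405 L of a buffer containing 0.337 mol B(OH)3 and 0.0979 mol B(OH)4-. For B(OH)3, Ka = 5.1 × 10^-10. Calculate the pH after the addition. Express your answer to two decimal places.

pH = 9.63

After neutralization: n(B(OH)3) = 0.137 mol, n(B(OH)4-) = 0.298 mol.
pKa = −log(5.1 × 10^-10) = 9.292
Henderson–Hasselbalch with mole ratio 0.298/0.137: pH = 9.292 + (+0.337)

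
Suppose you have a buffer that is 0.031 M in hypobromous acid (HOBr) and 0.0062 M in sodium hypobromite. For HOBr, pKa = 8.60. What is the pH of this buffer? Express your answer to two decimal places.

Henderson–Hasselbalch: pH = pKa + log([OBr-]/[HOBr]) = 8.60 + log(0.0062/0.031)
pH = 8.60 + (-0.699) = 7.90

pH = 7.90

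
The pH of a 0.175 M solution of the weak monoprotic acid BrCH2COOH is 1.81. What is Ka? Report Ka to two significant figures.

Ka = 1.5 × 10^-3

[H+] = 10^(-1.81) = 1.55 × 10^-2 M
At equilibrium [HA] = 0.175 − 1.55 × 10^-2 = 1.59 × 10^-1 M
Ka = [H+][A-]/[HA] = (1.55 × 10^-2)² / 1.59 × 10^-1 = 1.5 × 10^-3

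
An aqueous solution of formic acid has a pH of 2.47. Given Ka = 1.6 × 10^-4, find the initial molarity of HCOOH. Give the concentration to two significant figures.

C₀ = 7.5 × 10^-2 M

[H+] = 10^(-2.47) = 3.39 × 10^-3 M = x
Ka = x²/(C₀ − x) ⇒ C₀ = x + x²/Ka
C₀ = 3.39 × 10^-3 + (3.39 × 10^-3)²/(1.6 × 10^-4) = 7.52 × 10^-2 M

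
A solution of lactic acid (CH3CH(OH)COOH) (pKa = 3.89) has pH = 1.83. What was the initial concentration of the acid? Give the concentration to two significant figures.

[H+] = 10^(-1.83) = 1.48 × 10^-2 M = x
Ka = 10^(−3.89) = 1.29 × 10^-4
Ka = x²/(C₀ − x) ⇒ C₀ = x + x²/Ka
C₀ = 1.48 × 10^-2 + (1.48 × 10^-2)²/(1.29 × 10^-4) = 1.71 M

C₀ = 1.7 M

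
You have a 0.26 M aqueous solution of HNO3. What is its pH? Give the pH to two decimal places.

HNO3 is a strong acid and dissociates completely, so [H+] = 0.26 M.
pH = -log(0.26) = 0.59

pH = 0.59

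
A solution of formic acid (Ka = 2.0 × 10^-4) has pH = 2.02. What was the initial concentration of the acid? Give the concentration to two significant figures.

C₀ = 4.7 × 10^-1 M

[H+] = 10^(-2.02) = 9.55 × 10^-3 M = x
Ka = x²/(C₀ − x) ⇒ C₀ = x + x²/Ka
C₀ = 9.55 × 10^-3 + (9.55 × 10^-3)²/(2.0 × 10^-4) = 4.66 × 10^-1 M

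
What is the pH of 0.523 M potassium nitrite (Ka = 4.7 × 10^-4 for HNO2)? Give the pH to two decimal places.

pH = 8.52

NO2- is the conjugate base of the weak acid HNO2.
Kb = Kw/Ka = 1.0×10^-14 / 4.7 × 10^-4 = 2.13 × 10^-11
Kb = [OH-]²/(0.523 − [OH-]) = 2.13 × 10^-11
Neglecting [OH-] in the denominator: [OH-] = √(2.13 × 10^-11 × 0.523) = 3.34 × 10^-6 M
pOH = 5.48, so pH = 14.00 − pOH = 8.52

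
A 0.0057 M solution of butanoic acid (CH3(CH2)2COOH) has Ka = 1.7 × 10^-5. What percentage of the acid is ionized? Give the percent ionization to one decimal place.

CH3(CH2)2COOH ⇌ CH3(CH2)2COO- + H+; let x = [H+] at equilibrium.
Ka = x²/(C₀ − x); solving the quadratic gives x = 3.03 × 10^-4 M.
Fraction ionized = 3.03 × 10^-4 / 0.0057 = 0.0532 → 5.3%

5.3%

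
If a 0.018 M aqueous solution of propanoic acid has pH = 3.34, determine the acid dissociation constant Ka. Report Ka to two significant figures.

[H+] = 10^(-3.34) = 4.57 × 10^-4 M
At equilibrium [HA] = 0.018 − 4.57 × 10^-4 = 1.75 × 10^-2 M
Ka = [H+][A-]/[HA] = (4.57 × 10^-4)² / 1.75 × 10^-2 = 1.2 × 10^-5

Ka = 1.2 × 10^-5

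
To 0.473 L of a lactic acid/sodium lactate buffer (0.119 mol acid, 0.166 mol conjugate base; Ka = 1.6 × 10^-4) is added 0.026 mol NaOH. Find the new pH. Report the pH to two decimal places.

After neutralization: n(CH3CH(OH)COOH) = 0.093 mol, n(CH3CH(OH)COO-) = 0.192 mol.
pKa = −log(1.6 × 10^-4) = 3.796
pH = pKa + log(n_CH3CH(OH)COO-/n_CH3CH(OH)COOH) = 3.796 + log(0.192/0.093) = 3.796 + (+0.315)

pH = 4.11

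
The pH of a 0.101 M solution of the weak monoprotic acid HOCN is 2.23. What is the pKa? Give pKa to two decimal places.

[H+] = 10^(-2.23) = 5.89 × 10^-3 M
At equilibrium [HA] = 0.101 − 5.89 × 10^-3 = 9.51 × 10^-2 M
Ka = [H+][A-]/[HA] = (5.89 × 10^-3)² / 9.51 × 10^-2 = 3.65 × 10^-4
pKa = -log(3.65 × 10^-4) = 3.44

pKa = 3.44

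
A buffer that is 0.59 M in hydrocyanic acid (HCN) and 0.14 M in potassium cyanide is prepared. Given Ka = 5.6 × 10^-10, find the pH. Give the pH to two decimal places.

pH = 8.63

pKa = −log(5.6 × 10^-10) = 9.252
Using pH = pKa + log([base]/[acid]) with [base]/[acid] = 0.14/0.59:
pH = 9.252 + (-0.625) = 8.63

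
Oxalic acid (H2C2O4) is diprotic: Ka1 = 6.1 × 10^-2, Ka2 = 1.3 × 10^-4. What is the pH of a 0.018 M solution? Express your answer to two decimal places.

Ka1 ≫ Ka2, so treat the first dissociation as the only significant source of H+.
Ka1 = x²/(0.018 − x) = 6.1 × 10^-2
Solving the quadratic: x = (−Ka1 + √(Ka1² + 4·Ka1·C₀))/2 = 1.45 × 10^-2 M
pH = −log(1.45 × 10^-2) = 1.84

pH = 1.84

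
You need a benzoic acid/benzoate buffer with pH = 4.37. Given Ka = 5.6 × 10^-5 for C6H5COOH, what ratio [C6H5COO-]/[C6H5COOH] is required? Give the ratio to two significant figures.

ratio = 1.3

pKa = -log(5.6 × 10^-5) = 4.252
pH = pKa + log(r) ⇒ log(r) = 4.37 − 4.252 = +0.118
r = [C6H5COO-]/[C6H5COOH] = 10^(+0.118) = 1.31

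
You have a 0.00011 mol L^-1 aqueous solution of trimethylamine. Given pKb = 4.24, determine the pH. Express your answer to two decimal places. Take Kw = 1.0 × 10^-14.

(CH3)3N + H2O ⇌ (CH3)3NH+ + OH-
Kb = 10^(−4.24) = 5.75 × 10^-5
From the ICE table, Kb = [OH-]²/(0.00011 − [OH-]) = 5.75 × 10^-5.
Here C₀/Kb ≈ 1.91, so the small-[OH-] approximation fails. Use the quadratic:
[OH-] = (−Kb + √(Kb² + 4·Kb·C₀))/2 = 5.58 × 10^-5 M
pOH = −log(5.58 × 10^-5) = 4.25; pH = 14.00 − 4.25 = 9.75

pH = 9.75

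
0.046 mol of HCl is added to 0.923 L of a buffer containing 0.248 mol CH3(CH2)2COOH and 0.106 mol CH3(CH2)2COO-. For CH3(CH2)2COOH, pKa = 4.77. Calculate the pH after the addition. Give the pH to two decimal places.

After neutralization: n(CH3(CH2)2COOH) = 0.294 mol, n(CH3(CH2)2COO-) = 0.06 mol.
Henderson–Hasselbalch with mole ratio 0.06/0.294: pH = 4.77 + (-0.690)

pH = 4.08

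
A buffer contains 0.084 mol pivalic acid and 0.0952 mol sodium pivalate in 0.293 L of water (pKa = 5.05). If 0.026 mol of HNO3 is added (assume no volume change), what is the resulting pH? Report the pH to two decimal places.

After neutralization: n((CH3)3CCOOH) = 0.11 mol, n((CH3)3CCOO-) = 0.0692 mol.
pH = pKa + log(n_(CH3)3CCOO-/n_(CH3)3CCOOH) = 5.05 + log(0.0692/0.11) = 5.05 + (-0.201)

pH = 4.85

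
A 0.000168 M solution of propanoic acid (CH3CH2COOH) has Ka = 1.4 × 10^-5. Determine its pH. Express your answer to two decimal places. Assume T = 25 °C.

CH3CH2COOH ⇌ CH3CH2COO- + H+
Ka = [H+]²/(0.000168 − [H+]) = 1.4 × 10^-5
The 5% rule fails; solving [H+]² + Ka·[H+] − Ka·C₀ = 0 exactly:
[H+] = (−Ka + √(Ka² + 4·Ka·C₀))/2 = 4.20 × 10^-5 M
pH = −log(4.20 × 10^-5) = 4.38

pH = 4.38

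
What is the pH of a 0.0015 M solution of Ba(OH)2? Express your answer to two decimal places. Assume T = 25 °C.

Ba(OH)2 is a strong base (each formula unit releases 2 OH-); [OH-] = 0.003 M.
pOH = -log(0.003) = 2.52
pH = 14.00 - 2.52 = 11.48

pH = 11.48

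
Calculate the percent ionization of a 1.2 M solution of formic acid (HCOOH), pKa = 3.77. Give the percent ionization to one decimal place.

1.2%

HCOOH ⇌ HCOO- + H+; let x = [H+] at equilibrium.
Ka = 10^(−3.77) = 1.70 × 10^-4
x ≈ √(Ka·C₀) = √(1.70 × 10^-4 × 1.2) = 1.43 × 10^-2 M
% ionization = x/C₀ × 100% = 1.43 × 10^-2/1.2 × 100% = 1.2%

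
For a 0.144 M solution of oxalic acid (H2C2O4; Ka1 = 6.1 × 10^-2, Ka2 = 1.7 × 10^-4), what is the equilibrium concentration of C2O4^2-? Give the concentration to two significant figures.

1.7 × 10^-4 M

First ionization gives [H+] ≈ [HC2O4-] = 6.81 × 10^-2 M.
Second step: Ka2 = [H+][C2O4^2-]/[HC2O4-] ≈ [C2O4^2-] (since [H+] ≈ [HC2O4-]).
So [C2O4^2-] ≈ Ka2.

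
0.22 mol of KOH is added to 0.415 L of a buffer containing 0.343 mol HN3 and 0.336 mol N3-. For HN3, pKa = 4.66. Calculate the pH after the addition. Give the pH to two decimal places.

pH = 5.32

OH- converts HN3 to N3-: HN3 → 0.123 mol, N3- → 0.556 mol.
pH = pKa + log([A⁻]/[HA]) = 4.66 + log(0.556/0.123) = 4.66 +0.655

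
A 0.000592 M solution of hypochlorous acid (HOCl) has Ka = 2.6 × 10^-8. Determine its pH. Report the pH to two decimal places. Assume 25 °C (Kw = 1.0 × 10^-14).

HOCl ⇌ OCl- + H+
Ka = [H+]²/(0.000592 − [H+]) = 2.6 × 10^-8
Assume [H+] ≪ 0.000592: [H+] ≈ √(2.6 × 10^-8 × 0.000592) = 3.92 × 10^-6 M
Check: 0.66% ionized — well under 5%, approximation valid.
pH = −log[H+] = −log(3.92 × 10^-6) = 5.41

pH = 5.41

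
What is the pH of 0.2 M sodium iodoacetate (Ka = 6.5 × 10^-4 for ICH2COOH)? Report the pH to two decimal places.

pH = 8.24

ICH2COO- is the conjugate base of the weak acid ICH2COOH.
Kb = Kw/Ka = 1.0×10^-14 / 6.5 × 10^-4 = 1.54 × 10^-11
Let x = [OH-] at equilibrium. Kb = x²/(0.2 − x).
Since Kb ≪ C₀, x ≈ √(Kb·C₀) = 1.75 × 10^-6 M.
pOH = 5.76, so pH = 14.00 − pOH = 8.24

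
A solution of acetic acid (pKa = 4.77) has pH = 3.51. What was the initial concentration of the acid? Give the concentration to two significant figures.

[H+] = 10^(-3.51) = 3.09 × 10^-4 M = x
Ka = 10^(−4.77) = 1.70 × 10^-5
Ka = x²/(C₀ − x) ⇒ C₀ = x + x²/Ka
C₀ = 3.09 × 10^-4 + (3.09 × 10^-4)²/(1.70 × 10^-5) = 5.93 × 10^-3 M

C₀ = 5.9 × 10^-3 M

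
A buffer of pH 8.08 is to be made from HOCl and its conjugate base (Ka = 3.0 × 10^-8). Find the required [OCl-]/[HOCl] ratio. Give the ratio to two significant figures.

ratio = 3.6

pKa = -log(3.0 × 10^-8) = 7.523
pH = pKa + log(r) ⇒ log(r) = 8.08 − 7.523 = +0.557
r = [OCl-]/[HOCl] = 10^(+0.557) = 3.61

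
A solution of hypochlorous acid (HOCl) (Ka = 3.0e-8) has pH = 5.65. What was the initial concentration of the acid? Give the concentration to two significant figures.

[H+] = 10^(-5.65) = 2.24 × 10^-6 M = x
Ka = x²/(C₀ − x) ⇒ C₀ = x + x²/Ka
C₀ = 2.24 × 10^-6 + (2.24 × 10^-6)²/(3.0 × 10^-8) = 1.69 × 10^-4 M

C₀ = 1.7 × 10^-4 M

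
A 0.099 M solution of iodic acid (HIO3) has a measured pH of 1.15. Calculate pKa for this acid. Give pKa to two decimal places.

pKa = 0.75

[H+] = 10^(-1.15) = 7.08 × 10^-2 M
At equilibrium [HA] = 0.099 − 7.08 × 10^-2 = 2.82 × 10^-2 M
Ka = [H+][A-]/[HA] = (7.08 × 10^-2)² / 2.82 × 10^-2 = 1.78 × 10^-1
pKa = -log(1.78 × 10^-1) = 0.75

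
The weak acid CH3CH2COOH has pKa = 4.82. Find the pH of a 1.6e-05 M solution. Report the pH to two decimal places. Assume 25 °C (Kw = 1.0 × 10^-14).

CH3CH2COOH ⇌ CH3CH2COO- + H+
Ka = 10^(−4.82) = 1.51 × 10^-5
Ka = [H+]²/(1.6e-05 − [H+]) = 1.51 × 10^-5
[H+] is not negligible relative to C₀; solve [H+]² + 1.51e-05·[H+] − 2.42e-10 = 0.
[H+] = (−Ka + √(Ka² + 4·Ka·C₀))/2 = 9.73 × 10^-6 M
pH = −log(9.73 × 10^-6) = 5.01

pH = 5.01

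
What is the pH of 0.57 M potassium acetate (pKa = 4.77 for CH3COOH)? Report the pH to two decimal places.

pH = 9.26

CH3COO- is the conjugate base of the weak acid CH3COOH.
Ka = 10^(−4.77) = 1.70 × 10^-5
Kb = Kw/Ka = 1.0×10^-14 / 1.70 × 10^-5 = 5.88 × 10^-10
Kb = x²/(0.57 − x) = 5.88 × 10^-10
Assume x ≪ 0.57: x ≈ √(5.88 × 10^-10 × 0.57) = 1.83 × 10^-5 M
pOH = −log(1.83 × 10^-5) = 4.74; pH = 14.00 − 4.74 = 9.26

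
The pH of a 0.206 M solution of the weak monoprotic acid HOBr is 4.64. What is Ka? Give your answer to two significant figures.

[H+] = 10^(-4.64) = 2.29 × 10^-5 M
At equilibrium [HA] = 0.206 − 2.29 × 10^-5 = 2.06 × 10^-1 M
Ka = [H+][A-]/[HA] = (2.29 × 10^-5)² / 2.06 × 10^-1 = 2.5 × 10^-9

Ka = 2.5 × 10^-9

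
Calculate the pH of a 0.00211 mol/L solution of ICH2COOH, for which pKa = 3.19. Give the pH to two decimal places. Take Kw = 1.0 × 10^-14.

ICH2COOH ⇌ ICH2COO- + H+
Ka = 10^(−3.19) = 6.46 × 10^-4
From the ICE table, Ka = [H+]²/(0.00211 − [H+]) = 6.46 × 10^-4.
The 5% rule fails; solving [H+]² + Ka·[H+] − Ka·C₀ = 0 exactly:
[H+] = [−0.000646 + √(0.000646² + 5.45e-06)]/2 = 8.88 × 10^-4 M
pH = −log(8.88 × 10^-4) = 3.05

pH = 3.05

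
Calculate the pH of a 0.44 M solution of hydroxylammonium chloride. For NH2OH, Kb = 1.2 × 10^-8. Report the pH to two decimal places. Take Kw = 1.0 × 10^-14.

pH = 3.22

NH3OH+ is the conjugate acid of the weak base NH2OH.
Ka = Kw/Kb = 1.0×10^-14 / 1.2 × 10^-8 = 8.33 × 10^-7
Let x = [H+] at equilibrium. Ka = x²/(0.44 − x).
Assume x ≪ 0.44: x ≈ √(8.33 × 10^-7 × 0.44) = 6.05 × 10^-4 M
pH = −log[H+] = −log(6.05 × 10^-4) = 3.22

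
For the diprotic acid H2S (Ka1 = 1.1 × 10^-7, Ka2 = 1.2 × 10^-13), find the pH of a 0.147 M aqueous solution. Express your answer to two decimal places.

pH = 3.90

Ka1 ≫ Ka2, so treat the first dissociation as the only significant source of H+.
Ka1 = x²/(0.147 − x) = 1.1 × 10^-7
x ≈ √(1.1 × 10^-7 × 0.147) = 1.27 × 10^-4 M
pH = −log(1.27 × 10^-4) = 3.90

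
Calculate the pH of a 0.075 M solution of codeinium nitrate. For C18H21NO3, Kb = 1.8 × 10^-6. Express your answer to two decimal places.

pH = 4.69

C18H22NO3+ is the conjugate acid of the weak base C18H21NO3.
Ka = Kw/Kb = 1.0×10^-14 / 1.8 × 10^-6 = 5.56 × 10^-9
Ka = [H+]²/(0.075 − [H+]) = 5.56 × 10^-9
Since Ka ≪ C₀, [H+] ≈ √(Ka·C₀) = 2.04 × 10^-5 M.
([H+]/C₀ = 0.027% < 5%, so the approximation holds.)
pH = −log(2.04 × 10^-5) = 4.69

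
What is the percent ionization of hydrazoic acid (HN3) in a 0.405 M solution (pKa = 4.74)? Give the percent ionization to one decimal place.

HN3 ⇌ N3- + H+; let x = [H+] at equilibrium.
Ka = 10^(−4.74) = 1.82 × 10^-5
x ≈ √(Ka·C₀) = √(1.82 × 10^-5 × 0.405) = 2.71 × 10^-3 M
Fraction ionized = 2.71 × 10^-3 / 0.405 = 0.0067 → 0.7%

0.7%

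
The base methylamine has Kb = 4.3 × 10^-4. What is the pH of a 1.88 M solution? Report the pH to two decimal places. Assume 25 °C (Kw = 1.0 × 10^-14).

CH3NH2 + H2O ⇌ CH3NH3+ + OH-
From the ICE table, Kb = [OH-]²/(1.88 − [OH-]) = 4.3 × 10^-4.
Since Kb ≪ C₀, [OH-] ≈ √(Kb·C₀) = 2.84 × 10^-2 M.
pOH = −log(2.84 × 10^-2) = 1.55; pH = 14.00 − 1.55 = 12.45

pH = 12.45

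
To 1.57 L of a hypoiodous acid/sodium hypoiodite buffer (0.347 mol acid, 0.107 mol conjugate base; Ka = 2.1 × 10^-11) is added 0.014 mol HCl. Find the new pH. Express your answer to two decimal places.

Added H+ converts OI- to HOI: HOI → 0.361 mol, OI- → 0.093 mol.
pKa = −log(2.1 × 10^-11) = 10.678
pH = pKa + log([A⁻]/[HA]) = 10.678 + log(0.093/0.361) = 10.678 -0.589

pH = 10.09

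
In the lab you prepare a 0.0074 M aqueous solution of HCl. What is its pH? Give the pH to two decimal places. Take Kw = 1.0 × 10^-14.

HCl is a strong acid and dissociates completely, so [H+] = 0.0074 M.
pH = -log(0.0074) = 2.13

pH = 2.13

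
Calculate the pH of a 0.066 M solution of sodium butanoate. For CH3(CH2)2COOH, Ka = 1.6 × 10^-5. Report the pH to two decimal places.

CH3(CH2)2COO- is the conjugate base of the weak acid CH3(CH2)2COOH.
Kb = Kw/Ka = 1.0×10^-14 / 1.6 × 10^-5 = 6.25 × 10^-10
Let x = [OH-] at equilibrium. Kb = x²/(0.066 − x).
Neglecting x in the denominator: x = √(6.25 × 10^-10 × 0.066) = 6.42 × 10^-6 M
Check: 0.0097% ionized — well under 5%, approximation valid.
pOH = −log(6.42 × 10^-6) = 5.19; pH = 14.00 − 5.19 = 8.81

pH = 8.81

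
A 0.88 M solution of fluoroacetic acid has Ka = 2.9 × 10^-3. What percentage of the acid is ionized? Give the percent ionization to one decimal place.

5.6%

FCH2COOH ⇌ FCH2COO- + H+; let x = [H+] at equilibrium.
Solve x² + 0.0029x − 0.00255 = 0 → x = 4.91 × 10^-2 M
Fraction ionized = 4.91 × 10^-2 / 0.88 = 0.0558 → 5.6%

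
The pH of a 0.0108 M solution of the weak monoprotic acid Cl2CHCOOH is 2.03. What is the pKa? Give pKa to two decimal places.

[H+] = 10^(-2.03) = 9.33 × 10^-3 M
At equilibrium [HA] = 0.0108 − 9.33 × 10^-3 = 1.47 × 10^-3 M
Ka = [H+][A-]/[HA] = (9.33 × 10^-3)² / 1.47 × 10^-3 = 5.92 × 10^-2
pKa = -log(5.92 × 10^-2) = 1.23

pKa = 1.23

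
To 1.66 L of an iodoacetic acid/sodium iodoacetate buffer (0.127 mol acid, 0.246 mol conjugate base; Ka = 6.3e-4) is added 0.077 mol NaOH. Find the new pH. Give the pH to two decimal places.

pH = 4.01

After neutralization: n(ICH2COOH) = 0.05 mol, n(ICH2COO-) = 0.323 mol.
pKa = −log(6.3 × 10^-4) = 3.201
pH = pKa + log([A⁻]/[HA]) = 3.201 + log(0.323/0.05) = 3.201 +0.810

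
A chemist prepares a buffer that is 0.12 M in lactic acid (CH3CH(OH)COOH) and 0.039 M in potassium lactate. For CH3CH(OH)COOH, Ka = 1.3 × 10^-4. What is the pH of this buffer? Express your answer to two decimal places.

pH = 3.40

pKa = −log(1.3 × 10^-4) = 3.886
Henderson–Hasselbalch: pH = pKa + log([CH3CH(OH)COO-]/[CH3CH(OH)COOH]) = 3.886 + log(0.039/0.12)
pH = 3.886 + (-0.488) = 3.40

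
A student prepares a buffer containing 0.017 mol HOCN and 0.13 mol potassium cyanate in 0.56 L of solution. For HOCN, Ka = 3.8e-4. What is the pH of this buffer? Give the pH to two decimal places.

pH = 4.30

pKa = −log(3.8 × 10^-4) = 3.420
pH = pKa + log([A⁻]/[HA]) = 3.420 + log(0.13/0.017)
pH = 3.420 + (+0.883) = 4.30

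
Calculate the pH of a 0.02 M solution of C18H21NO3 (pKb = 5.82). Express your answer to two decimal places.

C18H21NO3 + H2O ⇌ C18H22NO3+ + OH-
Kb = 10^(−5.82) = 1.51 × 10^-6
Kb = [OH-]²/(0.02 − [OH-]) = 1.51 × 10^-6
Assume [OH-] ≪ 0.02: [OH-] ≈ √(1.51 × 10^-6 × 0.02) = 1.74 × 10^-4 M
pOH = 3.76, so pH = 14.00 − pOH = 10.24

pH = 10.24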